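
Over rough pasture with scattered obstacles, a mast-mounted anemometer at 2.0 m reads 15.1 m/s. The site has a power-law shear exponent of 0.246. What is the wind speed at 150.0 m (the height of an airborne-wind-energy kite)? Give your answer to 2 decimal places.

Power-law profile: V₂ = V₁ · (z₂/z₁)^α
V₂ = 15.1 × (150.0/2.0)^0.246 = 15.1 × (75.0000)^0.246
    = 15.1 × 2.8924 = 43.6759 m/s

43.68 m/s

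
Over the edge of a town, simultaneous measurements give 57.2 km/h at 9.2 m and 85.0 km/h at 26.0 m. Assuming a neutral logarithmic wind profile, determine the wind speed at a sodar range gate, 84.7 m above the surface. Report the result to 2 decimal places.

116.60 km/h

Log law: V ∝ ln(z/z₀). From the pair, with r = V₁/V₂ = 0.67294,
ln z₀ = (ln z₁ − r·ln z₂)/(1 − r) = (2.2192 − 0.67294×3.2581)/0.32706 = 0.0816 → z₀ = 1.085 m
V₃ = V₁ · ln(z₃/z₀)/ln(z₁/z₀) = 57.2 × 4.3575/2.1376 = 116.6032 km/h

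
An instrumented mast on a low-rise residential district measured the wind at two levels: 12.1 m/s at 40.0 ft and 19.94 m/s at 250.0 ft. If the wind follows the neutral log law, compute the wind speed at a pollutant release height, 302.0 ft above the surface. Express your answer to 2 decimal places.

Log law: V ∝ ln(z/z₀). From the pair, with r = V₁/V₂ = 0.60682,
ln z₀ = (ln z₁ − r·ln z₂)/(1 − r) = (3.6889 − 0.60682×5.5215)/0.39318 = 0.8605 → z₀ = 2.364 ft
V₃ = V₁ · ln(z₃/z₀)/ln(z₁/z₀) = 12.1 × 4.8499/2.8283 = 20.7484 m/s

20.75 m/s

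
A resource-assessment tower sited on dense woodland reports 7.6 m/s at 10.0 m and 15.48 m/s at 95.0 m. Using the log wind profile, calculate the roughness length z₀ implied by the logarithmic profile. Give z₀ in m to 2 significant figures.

Log law: V(z) ∝ ln(z/z₀). With r = V₁/V₂ = 7.6/15.48 = 0.49096,
r · ln(z₂/z₀) = ln(z₁/z₀) ⇒ ln z₀ = (ln z₁ − r·ln z₂)/(1 − r)
ln z₀ = (2.30259 − 0.49096×4.55388) / 0.50904 = 0.1313
z₀ = exp(0.1313) = 1.140 m

z₀ ≈ 1.1 m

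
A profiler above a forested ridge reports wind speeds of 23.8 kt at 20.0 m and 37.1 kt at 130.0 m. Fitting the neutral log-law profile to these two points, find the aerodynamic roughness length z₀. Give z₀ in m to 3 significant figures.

Log law: V(z) ∝ ln(z/z₀). With r = V₁/V₂ = 23.8/37.1 = 0.64151,
r · ln(z₂/z₀) = ln(z₁/z₀) ⇒ ln z₀ = (ln z₁ − r·ln z₂)/(1 − r)
ln z₀ = (2.99573 − 0.64151×4.86753) / 0.35849 = -0.3538
z₀ = exp(-0.3538) = 0.7020 m

z₀ ≈ 0.702 m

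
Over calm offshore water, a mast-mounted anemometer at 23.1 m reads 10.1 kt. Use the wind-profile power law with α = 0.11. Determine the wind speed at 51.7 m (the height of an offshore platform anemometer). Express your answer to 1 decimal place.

11.0 kt

Power-law profile: V₂ = V₁ · (z₂/z₁)^α
V₂ = 10.1 × (51.7/23.1)^0.11 = 10.1 × (2.2381)^0.11
    = 10.1 × 1.0927 = 11.0359 kt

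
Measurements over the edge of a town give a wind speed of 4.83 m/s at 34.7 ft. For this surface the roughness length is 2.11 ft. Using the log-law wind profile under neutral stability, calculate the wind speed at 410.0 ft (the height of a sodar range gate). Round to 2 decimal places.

9.09 m/s

Log law: V(z) ∝ ln(z/z₀), so V₂/V₁ = ln(z₂/z₀) / ln(z₁/z₀).
ln(410.0/2.11) = 5.2695, ln(34.7/2.11) = 2.8001
V₂ = 4.83 × 5.2695/2.8001 = 4.83 × 1.8819 = 9.0897 m/s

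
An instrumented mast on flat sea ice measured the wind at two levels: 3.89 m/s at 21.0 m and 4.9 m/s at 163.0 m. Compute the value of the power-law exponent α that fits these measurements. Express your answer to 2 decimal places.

α ≈ 0.11

Power law: V₂/V₁ = (z₂/z₁)^α ⇒ α = ln(V₂/V₁) / ln(z₂/z₁)
α = ln(4.9/3.89) / ln(163.0/21.0) = ln(1.2596) / ln(7.7619)
  = 0.23083 / 2.04923 = 0.11264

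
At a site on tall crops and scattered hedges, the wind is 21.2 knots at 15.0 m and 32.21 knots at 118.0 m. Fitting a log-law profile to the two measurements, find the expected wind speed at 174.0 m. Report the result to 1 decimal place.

34.3 knots

Log law: V ∝ ln(z/z₀). From the pair, with r = V₁/V₂ = 0.65818,
ln z₀ = (ln z₁ − r·ln z₂)/(1 − r) = (2.7081 − 0.65818×4.7707)/0.34182 = -1.2636 → z₀ = 0.2826 m
V₃ = V₁ · ln(z₃/z₀)/ln(z₁/z₀) = 21.2 × 6.4227/3.9716 = 34.2831 knots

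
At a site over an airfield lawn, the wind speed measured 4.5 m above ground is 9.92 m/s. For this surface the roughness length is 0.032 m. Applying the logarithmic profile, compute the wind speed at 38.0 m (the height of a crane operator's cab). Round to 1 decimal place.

Log law: V(z) ∝ ln(z/z₀), so V₂/V₁ = ln(z₂/z₀) / ln(z₁/z₀).
ln(38.0/0.032) = 7.0796, ln(4.5/0.032) = 4.9461
V₂ = 9.92 × 7.0796/4.9461 = 9.92 × 1.4314 = 14.1990 m/s

14.2 m/s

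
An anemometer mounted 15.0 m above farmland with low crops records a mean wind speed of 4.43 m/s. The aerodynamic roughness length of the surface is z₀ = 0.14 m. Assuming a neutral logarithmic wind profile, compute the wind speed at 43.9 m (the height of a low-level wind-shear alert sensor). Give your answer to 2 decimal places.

5.45 m/s

Log law: V(z) ∝ ln(z/z₀), so V₂/V₁ = ln(z₂/z₀) / ln(z₁/z₀).
ln(43.9/0.14) = 5.7480, ln(15.0/0.14) = 4.6742
V₂ = 4.43 × 5.7480/4.6742 = 4.43 × 1.2297 = 5.4478 m/s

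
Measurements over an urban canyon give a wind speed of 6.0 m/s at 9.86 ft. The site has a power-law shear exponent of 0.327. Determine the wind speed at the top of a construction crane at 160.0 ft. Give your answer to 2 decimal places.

14.92 m/s

Power-law profile: V₂ = V₁ · (z₂/z₁)^α
V₂ = 6.0 × (160.0/9.86)^0.327 = 6.0 × (16.2272)^0.327
    = 6.0 × 2.4874 = 14.9245 m/s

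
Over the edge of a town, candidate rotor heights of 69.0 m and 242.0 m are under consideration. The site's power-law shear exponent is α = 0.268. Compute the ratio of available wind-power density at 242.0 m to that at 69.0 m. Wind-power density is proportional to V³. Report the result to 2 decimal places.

Speed ratio: V_B/V_A = (z_B/z_A)^α = (242.0/69.0)^0.268 = (3.5072)^0.268 = 1.39975
Power-density ratio: P_B/P_A = (V_B/V_A)³ = (1.39975)³ = 2.74254

2.74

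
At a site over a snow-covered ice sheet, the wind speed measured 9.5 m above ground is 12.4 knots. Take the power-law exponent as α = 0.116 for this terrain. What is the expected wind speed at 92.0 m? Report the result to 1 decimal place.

16.1 knots

Power-law profile: V₂ = V₁ · (z₂/z₁)^α
V₂ = 12.4 × (92.0/9.5)^0.116 = 12.4 × (9.6842)^0.116
    = 12.4 × 1.3013 = 16.1363 knots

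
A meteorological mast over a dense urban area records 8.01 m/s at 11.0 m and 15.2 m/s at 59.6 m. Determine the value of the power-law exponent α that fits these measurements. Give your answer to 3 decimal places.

α ≈ 0.379

Power law: V₂/V₁ = (z₂/z₁)^α ⇒ α = ln(V₂/V₁) / ln(z₂/z₁)
α = ln(15.2/8.01) / ln(59.6/11.0) = ln(1.8976) / ln(5.4182)
  = 0.64060 / 1.68976 = 0.37911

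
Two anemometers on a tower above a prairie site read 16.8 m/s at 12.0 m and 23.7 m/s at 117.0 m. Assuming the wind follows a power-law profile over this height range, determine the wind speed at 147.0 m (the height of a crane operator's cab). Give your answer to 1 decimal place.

24.5 m/s

First find α: α = ln(V₂/V₁)/ln(z₂/z₁) = ln(23.7/16.8)/ln(117.0/12.0) = 0.34410/2.27727 = 0.1511
Extrapolate from 117.0 m to 147.0 m: V₃ = 23.7 × (147.0/117.0)^0.1511 = 23.7 × 1.0351 = 24.5317 m/s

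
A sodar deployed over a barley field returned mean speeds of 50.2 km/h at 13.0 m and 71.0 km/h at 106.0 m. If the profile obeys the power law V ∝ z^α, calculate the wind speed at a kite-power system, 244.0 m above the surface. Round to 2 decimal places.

81.48 km/h

First find α: α = ln(V₂/V₁)/ln(z₂/z₁) = ln(71.0/50.2)/ln(106.0/13.0) = 0.34666/2.09849 = 0.1652
Extrapolate from 106.0 m to 244.0 m: V₃ = 71.0 × (244.0/106.0)^0.1652 = 71.0 × 1.1477 = 81.4842 km/h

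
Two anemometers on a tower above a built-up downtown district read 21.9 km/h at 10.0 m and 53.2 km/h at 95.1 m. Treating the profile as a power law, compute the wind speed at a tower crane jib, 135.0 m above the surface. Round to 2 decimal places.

First find α: α = ln(V₂/V₁)/ln(z₂/z₁) = ln(53.2/21.9)/ln(95.1/10.0) = 0.88757/2.25234 = 0.3941
Extrapolate from 95.1 m to 135.0 m: V₃ = 53.2 × (135.0/95.1)^0.3941 = 53.2 × 1.1480 = 61.0759 km/h

61.08 km/h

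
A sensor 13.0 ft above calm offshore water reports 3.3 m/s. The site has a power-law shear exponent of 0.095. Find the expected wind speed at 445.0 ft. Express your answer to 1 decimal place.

4.6 m/s

Power-law profile: V₂ = V₁ · (z₂/z₁)^α
V₂ = 3.3 × (445.0/13.0)^0.095 = 3.3 × (34.2308)^0.095
    = 3.3 × 1.3988 = 4.6162 m/s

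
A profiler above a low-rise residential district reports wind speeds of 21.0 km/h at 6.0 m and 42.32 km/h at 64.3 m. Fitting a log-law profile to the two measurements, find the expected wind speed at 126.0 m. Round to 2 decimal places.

Log law: V ∝ ln(z/z₀). From the pair, with r = V₁/V₂ = 0.49622,
ln z₀ = (ln z₁ − r·ln z₂)/(1 − r) = (1.7918 − 0.49622×4.1636)/0.50378 = -0.5444 → z₀ = 0.5802 m
V₃ = V₁ · ln(z₃/z₀)/ln(z₁/z₀) = 21.0 × 5.3807/2.3362 = 48.3671 km/h

48.37 km/h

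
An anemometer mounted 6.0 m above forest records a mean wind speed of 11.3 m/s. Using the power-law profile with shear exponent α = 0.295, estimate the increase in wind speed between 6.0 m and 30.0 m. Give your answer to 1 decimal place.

Power law: V₂ = V₁ · (z₂/z₁)^α = 11.3 × (5.0000)^0.295 = 18.1666 m/s
ΔV = 18.1666 − 11.3 = 6.8666 m/s

6.9 m/s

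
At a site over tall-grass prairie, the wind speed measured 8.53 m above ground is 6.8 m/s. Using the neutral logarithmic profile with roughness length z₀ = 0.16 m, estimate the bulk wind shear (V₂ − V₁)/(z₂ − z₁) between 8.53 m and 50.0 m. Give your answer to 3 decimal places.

Log law: V₂ = V₁ · ln(z₂/z₀)/ln(z₁/z₀) = 6.8 × 5.7446/3.9762 = 9.8244 m/s
ΔV/Δz = (9.8244 − 6.8)/(50.0 − 8.53) = 3.0244/41.4700 = 0.07293 m/s/m

0.073 m/s/m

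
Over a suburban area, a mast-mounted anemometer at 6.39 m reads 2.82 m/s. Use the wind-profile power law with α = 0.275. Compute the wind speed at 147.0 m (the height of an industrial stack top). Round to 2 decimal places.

Power-law profile: V₂ = V₁ · (z₂/z₁)^α
V₂ = 2.82 × (147.0/6.39)^0.275 = 2.82 × (23.0047)^0.275
    = 2.82 × 2.3686 = 6.6796 m/s

6.68 m/s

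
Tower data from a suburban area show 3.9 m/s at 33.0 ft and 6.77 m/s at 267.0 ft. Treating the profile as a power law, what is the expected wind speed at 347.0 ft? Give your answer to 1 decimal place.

First find α: α = ln(V₂/V₁)/ln(z₂/z₁) = ln(6.77/3.9)/ln(267.0/33.0) = 0.55152/2.09074 = 0.2638
Extrapolate from 267.0 ft to 347.0 ft: V₃ = 6.77 × (347.0/267.0)^0.2638 = 6.77 × 1.0716 = 7.2546 m/s

7.3 m/s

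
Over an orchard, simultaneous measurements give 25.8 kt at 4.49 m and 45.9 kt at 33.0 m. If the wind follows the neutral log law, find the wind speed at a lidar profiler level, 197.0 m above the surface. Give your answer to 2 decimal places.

63.90 kt

Log law: V ∝ ln(z/z₀). From the pair, with r = V₁/V₂ = 0.56209,
ln z₀ = (ln z₁ − r·ln z₂)/(1 − r) = (1.5019 − 0.56209×3.4965)/0.43791 = -1.0585 → z₀ = 0.3470 m
V₃ = V₁ · ln(z₃/z₀)/ln(z₁/z₀) = 25.8 × 6.3417/2.5603 = 63.9044 kt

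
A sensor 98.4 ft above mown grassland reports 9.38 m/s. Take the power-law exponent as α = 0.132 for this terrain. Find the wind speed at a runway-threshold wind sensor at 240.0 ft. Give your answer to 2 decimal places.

10.55 m/s

Power-law profile: V₂ = V₁ · (z₂/z₁)^α
V₂ = 9.38 × (240.0/98.4)^0.132 = 9.38 × (2.4390)^0.132
    = 9.38 × 1.1249 = 10.5515 m/s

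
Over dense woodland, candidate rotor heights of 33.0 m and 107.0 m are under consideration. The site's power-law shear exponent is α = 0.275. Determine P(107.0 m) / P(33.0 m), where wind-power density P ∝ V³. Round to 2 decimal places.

Speed ratio: V_B/V_A = (z_B/z_A)^α = (107.0/33.0)^0.275 = (3.2424)^0.275 = 1.38194
Power-density ratio: P_B/P_A = (V_B/V_A)³ = (1.38194)³ = 2.63917

2.64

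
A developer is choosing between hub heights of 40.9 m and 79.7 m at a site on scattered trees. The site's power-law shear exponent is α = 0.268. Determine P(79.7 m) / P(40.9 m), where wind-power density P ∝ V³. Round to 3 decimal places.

Speed ratio: V_B/V_A = (z_B/z_A)^α = (79.7/40.9)^0.268 = (1.9487)^0.268 = 1.19577
Power-density ratio: P_B/P_A = (V_B/V_A)³ = (1.19577)³ = 1.70981

1.710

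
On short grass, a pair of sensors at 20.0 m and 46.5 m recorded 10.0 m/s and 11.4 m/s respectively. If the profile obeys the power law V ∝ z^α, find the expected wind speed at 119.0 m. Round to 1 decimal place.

13.2 m/s

First find α: α = ln(V₂/V₁)/ln(z₂/z₁) = ln(11.4/10.0)/ln(46.5/20.0) = 0.13103/0.84372 = 0.1553
Extrapolate from 46.5 m to 119.0 m: V₃ = 11.4 × (119.0/46.5)^0.1553 = 11.4 × 1.1571 = 13.1911 m/s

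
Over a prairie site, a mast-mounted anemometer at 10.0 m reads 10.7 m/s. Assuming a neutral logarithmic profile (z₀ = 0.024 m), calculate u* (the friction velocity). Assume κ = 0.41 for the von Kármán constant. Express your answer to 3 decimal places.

u* ≈ 0.727 m/s

Log law: V(z) = (u*/κ) · ln(z/z₀) ⇒ u* = κ · V / ln(z/z₀)
u* = 0.41 × 10.7 / ln(10.0/0.024) = 0.41 × 10.7 / 6.0323
   = 4.3870 / 6.0323 = 0.7273 m/s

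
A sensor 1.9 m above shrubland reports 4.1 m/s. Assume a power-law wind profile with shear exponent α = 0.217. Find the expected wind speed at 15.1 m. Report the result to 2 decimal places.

Power-law profile: V₂ = V₁ · (z₂/z₁)^α
V₂ = 4.1 × (15.1/1.9)^0.217 = 4.1 × (7.9474)^0.217
    = 4.1 × 1.5680 = 6.4288 m/s

6.43 m/s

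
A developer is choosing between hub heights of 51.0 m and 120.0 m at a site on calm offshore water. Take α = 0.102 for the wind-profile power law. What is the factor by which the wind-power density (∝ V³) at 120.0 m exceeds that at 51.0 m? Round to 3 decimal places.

1.299

Speed ratio: V_B/V_A = (z_B/z_A)^α = (120.0/51.0)^0.102 = (2.3529)^0.102 = 1.09120
Power-density ratio: P_B/P_A = (V_B/V_A)³ = (1.09120)³ = 1.29931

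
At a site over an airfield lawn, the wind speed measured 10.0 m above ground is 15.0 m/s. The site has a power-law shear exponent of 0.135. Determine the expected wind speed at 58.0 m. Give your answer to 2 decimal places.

Power-law profile: V₂ = V₁ · (z₂/z₁)^α
V₂ = 15.0 × (58.0/10.0)^0.135 = 15.0 × (5.8000)^0.135
    = 15.0 × 1.2678 = 19.0175 m/s

19.02 m/s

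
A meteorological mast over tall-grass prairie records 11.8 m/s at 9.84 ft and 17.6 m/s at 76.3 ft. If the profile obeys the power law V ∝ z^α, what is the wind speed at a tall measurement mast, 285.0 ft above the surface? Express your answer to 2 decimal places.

22.76 m/s

First find α: α = ln(V₂/V₁)/ln(z₂/z₁) = ln(17.6/11.8)/ln(76.3/9.84) = 0.39980/2.04822 = 0.1952
Extrapolate from 76.3 ft to 285.0 ft: V₃ = 17.6 × (285.0/76.3)^0.1952 = 17.6 × 1.2933 = 22.7628 m/s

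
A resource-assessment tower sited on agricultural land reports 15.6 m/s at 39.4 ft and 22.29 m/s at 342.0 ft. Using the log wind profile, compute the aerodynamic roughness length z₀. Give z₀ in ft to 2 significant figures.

z₀ ≈ 0.26 ft

Log law: V(z) ∝ ln(z/z₀). With r = V₁/V₂ = 15.6/22.29 = 0.69987,
r · ln(z₂/z₀) = ln(z₁/z₀) ⇒ ln z₀ = (ln z₁ − r·ln z₂)/(1 − r)
ln z₀ = (3.67377 − 0.69987×5.83481) / 0.30013 = -1.3654
z₀ = exp(-1.3654) = 0.2553 ft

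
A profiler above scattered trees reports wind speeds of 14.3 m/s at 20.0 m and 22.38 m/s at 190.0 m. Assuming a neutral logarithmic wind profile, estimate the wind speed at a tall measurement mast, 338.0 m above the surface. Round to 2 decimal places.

24.45 m/s

Log law: V ∝ ln(z/z₀). From the pair, with r = V₁/V₂ = 0.63896,
ln z₀ = (ln z₁ − r·ln z₂)/(1 − r) = (2.9957 − 0.63896×5.2470)/0.36104 = -0.9886 → z₀ = 0.3721 m
V₃ = V₁ · ln(z₃/z₀)/ln(z₁/z₀) = 14.3 × 6.8117/3.9843 = 24.4474 m/s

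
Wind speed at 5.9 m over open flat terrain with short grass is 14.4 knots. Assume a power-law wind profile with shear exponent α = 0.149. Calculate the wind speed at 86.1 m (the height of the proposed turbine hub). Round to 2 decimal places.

Power-law profile: V₂ = V₁ · (z₂/z₁)^α
V₂ = 14.4 × (86.1/5.9)^0.149 = 14.4 × (14.5932)^0.149
    = 14.4 × 1.4909 = 21.4695 knots

21.47 knots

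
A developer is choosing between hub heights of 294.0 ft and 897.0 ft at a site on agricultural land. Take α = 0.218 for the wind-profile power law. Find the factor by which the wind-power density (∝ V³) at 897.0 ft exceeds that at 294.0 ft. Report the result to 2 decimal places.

Speed ratio: V_B/V_A = (z_B/z_A)^α = (897.0/294.0)^0.218 = (3.0510)^0.218 = 1.27529
Power-density ratio: P_B/P_A = (V_B/V_A)³ = (1.27529)³ = 2.07409

2.07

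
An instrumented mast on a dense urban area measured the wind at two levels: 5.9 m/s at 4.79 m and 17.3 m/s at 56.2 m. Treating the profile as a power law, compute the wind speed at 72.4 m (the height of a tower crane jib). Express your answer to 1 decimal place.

First find α: α = ln(V₂/V₁)/ln(z₂/z₁) = ln(17.3/5.9)/ln(56.2/4.79) = 1.07575/2.46239 = 0.4369
Extrapolate from 56.2 m to 72.4 m: V₃ = 17.3 × (72.4/56.2)^0.4369 = 17.3 × 1.1170 = 19.3243 m/s

19.3 m/s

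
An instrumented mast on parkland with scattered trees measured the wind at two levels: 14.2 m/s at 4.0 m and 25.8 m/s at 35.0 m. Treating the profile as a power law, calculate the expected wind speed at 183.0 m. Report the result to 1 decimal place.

40.7 m/s

First find α: α = ln(V₂/V₁)/ln(z₂/z₁) = ln(25.8/14.2)/ln(35.0/4.0) = 0.59713/2.16905 = 0.2753
Extrapolate from 35.0 m to 183.0 m: V₃ = 25.8 × (183.0/35.0)^0.2753 = 25.8 × 1.5768 = 40.6807 m/s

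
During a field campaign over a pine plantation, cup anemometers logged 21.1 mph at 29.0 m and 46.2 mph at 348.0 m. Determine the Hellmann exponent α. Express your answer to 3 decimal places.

Power law: V₂/V₁ = (z₂/z₁)^α ⇒ α = ln(V₂/V₁) / ln(z₂/z₁)
α = ln(46.2/21.1) / ln(348.0/29.0) = ln(2.1896) / ln(12.0000)
  = 0.78371 / 2.48491 = 0.31539

α ≈ 0.315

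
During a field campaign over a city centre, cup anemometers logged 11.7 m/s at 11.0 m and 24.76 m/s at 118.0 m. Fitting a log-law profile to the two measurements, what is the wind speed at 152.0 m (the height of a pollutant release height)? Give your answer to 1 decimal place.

Log law: V ∝ ln(z/z₀). From the pair, with r = V₁/V₂ = 0.47254,
ln z₀ = (ln z₁ − r·ln z₂)/(1 − r) = (2.3979 − 0.47254×4.7707)/0.52746 = 0.2722 → z₀ = 1.313 m
V₃ = V₁ · ln(z₃/z₀)/ln(z₁/z₀) = 11.7 × 4.7517/2.1257 = 26.1536 m/s

26.2 m/s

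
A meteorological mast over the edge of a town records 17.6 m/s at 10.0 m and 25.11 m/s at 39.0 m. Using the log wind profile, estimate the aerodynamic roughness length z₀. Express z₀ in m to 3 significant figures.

z₀ ≈ 0.412 m

Log law: V(z) ∝ ln(z/z₀). With r = V₁/V₂ = 17.6/25.11 = 0.70092,
r · ln(z₂/z₀) = ln(z₁/z₀) ⇒ ln z₀ = (ln z₁ − r·ln z₂)/(1 − r)
ln z₀ = (2.30259 − 0.70092×3.66356) / 0.29908 = -0.8869
z₀ = exp(-0.8869) = 0.4119 m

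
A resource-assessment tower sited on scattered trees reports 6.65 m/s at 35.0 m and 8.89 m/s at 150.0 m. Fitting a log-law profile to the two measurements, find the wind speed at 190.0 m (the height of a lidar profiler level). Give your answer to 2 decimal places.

Log law: V ∝ ln(z/z₀). From the pair, with r = V₁/V₂ = 0.74803,
ln z₀ = (ln z₁ − r·ln z₂)/(1 − r) = (3.5553 − 0.74803×5.0106)/0.25197 = -0.7650 → z₀ = 0.4653 m
V₃ = V₁ · ln(z₃/z₀)/ln(z₁/z₀) = 6.65 × 6.0121/4.3204 = 9.2539 m/s

9.25 m/s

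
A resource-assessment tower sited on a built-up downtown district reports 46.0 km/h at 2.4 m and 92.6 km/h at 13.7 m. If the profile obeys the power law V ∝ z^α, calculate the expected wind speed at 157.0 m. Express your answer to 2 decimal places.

246.62 km/h

First find α: α = ln(V₂/V₁)/ln(z₂/z₁) = ln(92.6/46.0)/ln(13.7/2.4) = 0.69965/1.74193 = 0.4017
Extrapolate from 13.7 m to 157.0 m: V₃ = 92.6 × (157.0/13.7)^0.4017 = 92.6 × 2.6633 = 246.6221 km/h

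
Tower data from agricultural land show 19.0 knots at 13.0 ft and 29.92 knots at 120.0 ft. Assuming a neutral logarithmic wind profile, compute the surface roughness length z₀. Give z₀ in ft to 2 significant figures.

z₀ ≈ 0.27 ft

Log law: V(z) ∝ ln(z/z₀). With r = V₁/V₂ = 19.0/29.92 = 0.63503,
r · ln(z₂/z₀) = ln(z₁/z₀) ⇒ ln z₀ = (ln z₁ − r·ln z₂)/(1 − r)
ln z₀ = (2.56495 − 0.63503×4.78749) / 0.36497 = -1.3021
z₀ = exp(-1.3021) = 0.2720 ft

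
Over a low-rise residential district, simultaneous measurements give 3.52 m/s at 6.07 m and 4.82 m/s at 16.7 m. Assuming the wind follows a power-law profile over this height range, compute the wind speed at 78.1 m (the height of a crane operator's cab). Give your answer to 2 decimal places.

7.78 m/s

First find α: α = ln(V₂/V₁)/ln(z₂/z₁) = ln(4.82/3.52)/ln(16.7/6.07) = 0.31431/1.01205 = 0.3106
Extrapolate from 16.7 m to 78.1 m: V₃ = 4.82 × (78.1/16.7)^0.3106 = 4.82 × 1.6146 = 7.7823 m/s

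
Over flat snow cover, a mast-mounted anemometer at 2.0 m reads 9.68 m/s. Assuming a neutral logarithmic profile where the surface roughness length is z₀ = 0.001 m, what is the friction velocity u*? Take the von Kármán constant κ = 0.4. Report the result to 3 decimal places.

Log law: V(z) = (u*/κ) · ln(z/z₀) ⇒ u* = κ · V / ln(z/z₀)
u* = 0.4 × 9.68 / ln(2.0/0.001) = 0.4 × 9.68 / 7.6009
   = 3.8720 / 7.6009 = 0.5094 m/s

u* ≈ 0.509 m/s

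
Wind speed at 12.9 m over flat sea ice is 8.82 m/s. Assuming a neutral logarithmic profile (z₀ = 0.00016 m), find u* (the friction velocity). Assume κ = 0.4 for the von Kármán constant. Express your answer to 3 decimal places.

Log law: V(z) = (u*/κ) · ln(z/z₀) ⇒ u* = κ · V / ln(z/z₀)
u* = 0.4 × 8.82 / ln(12.9/0.00016) = 0.4 × 8.82 / 11.2976
   = 3.5280 / 11.2976 = 0.3123 m/s

u* ≈ 0.312 m/s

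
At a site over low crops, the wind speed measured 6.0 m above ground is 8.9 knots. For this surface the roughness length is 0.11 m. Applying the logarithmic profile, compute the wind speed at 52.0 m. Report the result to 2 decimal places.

13.71 knots

Log law: V(z) ∝ ln(z/z₀), so V₂/V₁ = ln(z₂/z₀) / ln(z₁/z₀).
ln(52.0/0.11) = 6.1585, ln(6.0/0.11) = 3.9990
V₂ = 8.9 × 6.1585/3.9990 = 8.9 × 1.5400 = 13.7060 knots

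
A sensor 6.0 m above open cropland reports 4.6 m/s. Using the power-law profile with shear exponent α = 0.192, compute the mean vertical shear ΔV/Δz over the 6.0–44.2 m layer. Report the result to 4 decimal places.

0.0563 m/s/m

Power law: V₂ = V₁ · (z₂/z₁)^α = 4.6 × (7.3667)^0.192 = 6.7495 m/s
ΔV/Δz = (6.7495 − 4.6)/(44.2 − 6.0) = 2.1495/38.2000 = 0.05627 m/s/m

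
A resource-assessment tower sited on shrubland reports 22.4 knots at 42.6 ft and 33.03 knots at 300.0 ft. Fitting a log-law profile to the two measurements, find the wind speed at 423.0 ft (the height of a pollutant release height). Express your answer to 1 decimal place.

Log law: V ∝ ln(z/z₀). From the pair, with r = V₁/V₂ = 0.67817,
ln z₀ = (ln z₁ − r·ln z₂)/(1 − r) = (3.7519 − 0.67817×5.7038)/0.32183 = -0.3613 → z₀ = 0.6967 ft
V₃ = V₁ · ln(z₃/z₀)/ln(z₁/z₀) = 22.4 × 6.4087/4.1132 = 34.9012 knots

34.9 knots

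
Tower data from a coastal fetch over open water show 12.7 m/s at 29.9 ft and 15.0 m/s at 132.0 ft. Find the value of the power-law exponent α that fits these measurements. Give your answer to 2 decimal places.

Power law: V₂/V₁ = (z₂/z₁)^α ⇒ α = ln(V₂/V₁) / ln(z₂/z₁)
α = ln(15.0/12.7) / ln(132.0/29.9) = ln(1.1811) / ln(4.4147)
  = 0.16645 / 1.48494 = 0.11209

α ≈ 0.11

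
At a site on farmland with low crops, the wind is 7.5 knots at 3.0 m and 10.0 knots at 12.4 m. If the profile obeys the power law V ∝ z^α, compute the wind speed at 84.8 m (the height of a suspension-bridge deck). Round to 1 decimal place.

14.8 knots

First find α: α = ln(V₂/V₁)/ln(z₂/z₁) = ln(10.0/7.5)/ln(12.4/3.0) = 0.28768/1.41908 = 0.2027
Extrapolate from 12.4 m to 84.8 m: V₃ = 10.0 × (84.8/12.4)^0.2027 = 10.0 × 1.4766 = 14.7662 knots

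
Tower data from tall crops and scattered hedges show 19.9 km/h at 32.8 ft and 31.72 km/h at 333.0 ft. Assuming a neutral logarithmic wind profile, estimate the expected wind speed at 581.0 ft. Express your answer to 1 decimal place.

Log law: V ∝ ln(z/z₀). From the pair, with r = V₁/V₂ = 0.62736,
ln z₀ = (ln z₁ − r·ln z₂)/(1 − r) = (3.4904 − 0.62736×5.8081)/0.37264 = -0.4116 → z₀ = 0.6626 ft
V₃ = V₁ · ln(z₃/z₀)/ln(z₁/z₀) = 19.9 × 6.7764/3.9021 = 34.5586 km/h

34.6 km/h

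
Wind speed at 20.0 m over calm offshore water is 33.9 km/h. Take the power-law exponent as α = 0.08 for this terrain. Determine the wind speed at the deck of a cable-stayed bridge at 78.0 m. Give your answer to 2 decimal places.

Power-law profile: V₂ = V₁ · (z₂/z₁)^α
V₂ = 33.9 × (78.0/20.0)^0.08 = 33.9 × (3.9000)^0.08
    = 33.9 × 1.1150 = 37.7994 km/h

37.80 km/h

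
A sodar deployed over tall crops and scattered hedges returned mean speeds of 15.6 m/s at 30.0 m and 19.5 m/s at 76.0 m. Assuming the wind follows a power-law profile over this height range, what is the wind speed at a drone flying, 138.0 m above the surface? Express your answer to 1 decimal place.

First find α: α = ln(V₂/V₁)/ln(z₂/z₁) = ln(19.5/15.6)/ln(76.0/30.0) = 0.22314/0.92954 = 0.2401
Extrapolate from 76.0 m to 138.0 m: V₃ = 19.5 × (138.0/76.0)^0.2401 = 19.5 × 1.1540 = 22.5022 m/s

22.5 m/s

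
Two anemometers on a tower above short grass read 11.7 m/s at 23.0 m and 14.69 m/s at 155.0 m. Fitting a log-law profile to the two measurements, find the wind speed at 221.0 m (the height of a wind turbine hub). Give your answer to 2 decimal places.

15.25 m/s

Log law: V ∝ ln(z/z₀). From the pair, with r = V₁/V₂ = 0.79646,
ln z₀ = (ln z₁ − r·ln z₂)/(1 − r) = (3.1355 − 0.79646×5.0434)/0.20354 = -4.3303 → z₀ = 0.01316 m
V₃ = V₁ · ln(z₃/z₀)/ln(z₁/z₀) = 11.7 × 9.7285/7.4658 = 15.2459 m/s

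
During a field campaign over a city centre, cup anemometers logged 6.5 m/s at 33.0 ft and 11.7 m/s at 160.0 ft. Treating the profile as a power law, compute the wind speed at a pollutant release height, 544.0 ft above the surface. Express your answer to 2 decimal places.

First find α: α = ln(V₂/V₁)/ln(z₂/z₁) = ln(11.7/6.5)/ln(160.0/33.0) = 0.58779/1.57867 = 0.3723
Extrapolate from 160.0 ft to 544.0 ft: V₃ = 11.7 × (544.0/160.0)^0.3723 = 11.7 × 1.5772 = 18.4532 m/s

18.45 m/s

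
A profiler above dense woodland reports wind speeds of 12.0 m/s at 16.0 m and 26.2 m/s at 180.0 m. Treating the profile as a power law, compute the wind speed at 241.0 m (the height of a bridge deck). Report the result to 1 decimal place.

First find α: α = ln(V₂/V₁)/ln(z₂/z₁) = ln(26.2/12.0)/ln(180.0/16.0) = 0.78085/2.42037 = 0.3226
Extrapolate from 180.0 m to 241.0 m: V₃ = 26.2 × (241.0/180.0)^0.3226 = 26.2 × 1.0987 = 28.7867 m/s

28.8 m/s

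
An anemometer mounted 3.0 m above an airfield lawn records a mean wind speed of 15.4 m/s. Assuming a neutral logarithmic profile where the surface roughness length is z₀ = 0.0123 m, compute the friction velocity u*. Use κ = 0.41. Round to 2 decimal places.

u* ≈ 1.15 m/s

Log law: V(z) = (u*/κ) · ln(z/z₀) ⇒ u* = κ · V / ln(z/z₀)
u* = 0.41 × 15.4 / ln(3.0/0.0123) = 0.41 × 15.4 / 5.4968
   = 6.3140 / 5.4968 = 1.1487 m/s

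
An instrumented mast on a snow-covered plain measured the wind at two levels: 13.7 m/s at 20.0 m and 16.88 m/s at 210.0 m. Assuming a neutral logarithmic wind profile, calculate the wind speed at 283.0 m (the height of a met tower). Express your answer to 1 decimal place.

Log law: V ∝ ln(z/z₀). From the pair, with r = V₁/V₂ = 0.81161,
ln z₀ = (ln z₁ − r·ln z₂)/(1 − r) = (2.9957 − 0.81161×5.3471)/0.18839 = -7.1344 → z₀ = 0.0007972 m
V₃ = V₁ · ln(z₃/z₀)/ln(z₁/z₀) = 13.7 × 12.7799/10.1301 = 17.2835 m/s

17.3 m/s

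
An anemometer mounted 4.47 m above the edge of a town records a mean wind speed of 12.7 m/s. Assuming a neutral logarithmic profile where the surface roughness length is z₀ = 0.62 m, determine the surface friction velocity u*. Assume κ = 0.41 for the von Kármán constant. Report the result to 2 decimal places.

Log law: V(z) = (u*/κ) · ln(z/z₀) ⇒ u* = κ · V / ln(z/z₀)
u* = 0.41 × 12.7 / ln(4.47/0.62) = 0.41 × 12.7 / 1.9754
   = 5.2070 / 1.9754 = 2.6359 m/s

u* ≈ 2.64 m/s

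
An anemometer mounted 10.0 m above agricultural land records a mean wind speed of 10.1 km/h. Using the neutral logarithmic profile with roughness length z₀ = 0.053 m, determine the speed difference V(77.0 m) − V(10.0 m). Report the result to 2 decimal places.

3.93 km/h

Log law: V₂ = V₁ · ln(z₂/z₀)/ln(z₁/z₀) = 10.1 × 7.2813/5.2400 = 14.0344 km/h
ΔV = 14.0344 − 10.1 = 3.9344 km/h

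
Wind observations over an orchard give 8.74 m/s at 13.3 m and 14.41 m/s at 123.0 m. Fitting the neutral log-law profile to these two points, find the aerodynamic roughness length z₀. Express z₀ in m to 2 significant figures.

z₀ ≈ 0.43 m

Log law: V(z) ∝ ln(z/z₀). With r = V₁/V₂ = 8.74/14.41 = 0.60652,
r · ln(z₂/z₀) = ln(z₁/z₀) ⇒ ln z₀ = (ln z₁ − r·ln z₂)/(1 − r)
ln z₀ = (2.58776 − 0.60652×4.81218) / 0.39348 = -0.8411
z₀ = exp(-0.8411) = 0.4313 m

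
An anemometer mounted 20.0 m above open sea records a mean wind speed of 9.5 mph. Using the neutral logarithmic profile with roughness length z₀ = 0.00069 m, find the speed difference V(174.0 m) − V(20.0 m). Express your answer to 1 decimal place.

2.0 mph

Log law: V₂ = V₁ · ln(z₂/z₀)/ln(z₁/z₀) = 9.5 × 12.4379/10.2746 = 11.5002 mph
ΔV = 11.5002 − 9.5 = 2.0002 mph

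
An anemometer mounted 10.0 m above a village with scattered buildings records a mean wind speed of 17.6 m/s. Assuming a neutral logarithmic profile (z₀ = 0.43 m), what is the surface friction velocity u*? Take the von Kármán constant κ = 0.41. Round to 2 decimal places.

u* ≈ 2.29 m/s

Log law: V(z) = (u*/κ) · ln(z/z₀) ⇒ u* = κ · V / ln(z/z₀)
u* = 0.41 × 17.6 / ln(10.0/0.43) = 0.41 × 17.6 / 3.1466
   = 7.2160 / 3.1466 = 2.2933 m/s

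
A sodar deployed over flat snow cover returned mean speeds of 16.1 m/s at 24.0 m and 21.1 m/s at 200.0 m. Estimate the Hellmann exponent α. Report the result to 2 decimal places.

α ≈ 0.13

Power law: V₂/V₁ = (z₂/z₁)^α ⇒ α = ln(V₂/V₁) / ln(z₂/z₁)
α = ln(21.1/16.1) / ln(200.0/24.0) = ln(1.3106) / ln(8.3333)
  = 0.27045 / 2.12026 = 0.12756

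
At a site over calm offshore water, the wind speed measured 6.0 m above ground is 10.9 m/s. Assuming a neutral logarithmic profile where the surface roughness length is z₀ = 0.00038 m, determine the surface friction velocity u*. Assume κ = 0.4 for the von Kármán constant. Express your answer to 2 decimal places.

u* ≈ 0.45 m/s

Log law: V(z) = (u*/κ) · ln(z/z₀) ⇒ u* = κ · V / ln(z/z₀)
u* = 0.4 × 10.9 / ln(6.0/0.00038) = 0.4 × 10.9 / 9.6671
   = 4.3600 / 9.6671 = 0.4510 m/s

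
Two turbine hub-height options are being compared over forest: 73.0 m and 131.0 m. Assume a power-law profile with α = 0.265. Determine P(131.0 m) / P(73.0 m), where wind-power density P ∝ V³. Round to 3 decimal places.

1.592

Speed ratio: V_B/V_A = (z_B/z_A)^α = (131.0/73.0)^0.265 = (1.7945)^0.265 = 1.16761
Power-density ratio: P_B/P_A = (V_B/V_A)³ = (1.16761)³ = 1.59180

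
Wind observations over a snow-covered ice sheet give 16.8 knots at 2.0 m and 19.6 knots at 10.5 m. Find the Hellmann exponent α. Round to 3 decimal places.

α ≈ 0.093

Power law: V₂/V₁ = (z₂/z₁)^α ⇒ α = ln(V₂/V₁) / ln(z₂/z₁)
α = ln(19.6/16.8) / ln(10.5/2.0) = ln(1.1667) / ln(5.2500)
  = 0.15415 / 1.65823 = 0.09296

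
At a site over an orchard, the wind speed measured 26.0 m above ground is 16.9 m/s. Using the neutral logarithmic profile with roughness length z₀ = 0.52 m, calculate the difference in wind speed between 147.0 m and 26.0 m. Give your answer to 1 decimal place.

Log law: V₂ = V₁ · ln(z₂/z₀)/ln(z₁/z₀) = 16.9 × 5.6444/3.9120 = 24.3837 m/s
ΔV = 24.3837 − 16.9 = 7.4837 m/s

7.5 m/s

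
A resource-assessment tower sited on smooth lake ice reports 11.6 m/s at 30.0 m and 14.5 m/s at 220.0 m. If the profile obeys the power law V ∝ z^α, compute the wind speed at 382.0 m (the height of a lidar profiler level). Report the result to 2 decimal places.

15.42 m/s

First find α: α = ln(V₂/V₁)/ln(z₂/z₁) = ln(14.5/11.6)/ln(220.0/30.0) = 0.22314/1.99243 = 0.1120
Extrapolate from 220.0 m to 382.0 m: V₃ = 14.5 × (382.0/220.0)^0.1120 = 14.5 × 1.0637 = 15.4243 m/s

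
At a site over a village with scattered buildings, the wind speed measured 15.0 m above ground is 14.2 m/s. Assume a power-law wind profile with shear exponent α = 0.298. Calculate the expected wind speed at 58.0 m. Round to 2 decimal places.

Power-law profile: V₂ = V₁ · (z₂/z₁)^α
V₂ = 14.2 × (58.0/15.0)^0.298 = 14.2 × (3.8667)^0.298
    = 14.2 × 1.4963 = 21.2478 m/s

21.25 m/s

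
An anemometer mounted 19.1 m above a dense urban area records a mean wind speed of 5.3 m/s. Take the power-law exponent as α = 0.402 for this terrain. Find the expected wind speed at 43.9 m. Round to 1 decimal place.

7.4 m/s

Power-law profile: V₂ = V₁ · (z₂/z₁)^α
V₂ = 5.3 × (43.9/19.1)^0.402 = 5.3 × (2.2984)^0.402
    = 5.3 × 1.3973 = 7.4058 m/s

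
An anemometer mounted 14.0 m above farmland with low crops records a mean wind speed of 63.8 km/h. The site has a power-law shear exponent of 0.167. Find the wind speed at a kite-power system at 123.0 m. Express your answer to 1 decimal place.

Power-law profile: V₂ = V₁ · (z₂/z₁)^α
V₂ = 63.8 × (123.0/14.0)^0.167 = 63.8 × (8.7857)^0.167
    = 63.8 × 1.4375 = 91.7131 km/h

91.7 km/h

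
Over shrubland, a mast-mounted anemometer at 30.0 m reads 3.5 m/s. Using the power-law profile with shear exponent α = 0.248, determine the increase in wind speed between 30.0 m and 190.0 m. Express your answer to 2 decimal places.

Power law: V₂ = V₁ · (z₂/z₁)^α = 3.5 × (6.3333)^0.248 = 5.5319 m/s
ΔV = 5.5319 − 3.5 = 2.0319 m/s

2.03 m/s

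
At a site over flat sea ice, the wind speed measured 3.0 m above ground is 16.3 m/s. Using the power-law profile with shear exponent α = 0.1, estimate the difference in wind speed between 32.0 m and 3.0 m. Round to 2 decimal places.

4.35 m/s

Power law: V₂ = V₁ · (z₂/z₁)^α = 16.3 × (10.6667)^0.1 = 20.6533 m/s
ΔV = 20.6533 − 16.3 = 4.3533 m/s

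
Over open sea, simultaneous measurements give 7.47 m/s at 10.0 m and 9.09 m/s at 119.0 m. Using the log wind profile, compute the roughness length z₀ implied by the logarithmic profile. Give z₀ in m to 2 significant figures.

z₀ ≈ 0.00011 m

Log law: V(z) ∝ ln(z/z₀). With r = V₁/V₂ = 7.47/9.09 = 0.82178,
r · ln(z₂/z₀) = ln(z₁/z₀) ⇒ ln z₀ = (ln z₁ − r·ln z₂)/(1 − r)
ln z₀ = (2.30259 − 0.82178×4.77912) / 0.17822 = -9.1170
z₀ = exp(-9.1170) = 0.0001098 m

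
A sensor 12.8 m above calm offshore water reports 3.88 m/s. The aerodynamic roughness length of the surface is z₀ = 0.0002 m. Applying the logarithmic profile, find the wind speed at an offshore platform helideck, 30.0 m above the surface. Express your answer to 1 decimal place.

Log law: V(z) ∝ ln(z/z₀), so V₂/V₁ = ln(z₂/z₀) / ln(z₁/z₀).
ln(30.0/0.0002) = 11.9184, ln(12.8/0.0002) = 11.0666
V₂ = 3.88 × 11.9184/11.0666 = 3.88 × 1.0770 = 4.1786 m/s

4.2 m/s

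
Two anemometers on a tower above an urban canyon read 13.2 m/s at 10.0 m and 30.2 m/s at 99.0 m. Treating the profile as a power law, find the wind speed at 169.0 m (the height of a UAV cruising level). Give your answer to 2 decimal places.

First find α: α = ln(V₂/V₁)/ln(z₂/z₁) = ln(30.2/13.2)/ln(99.0/10.0) = 0.82763/2.29253 = 0.3610
Extrapolate from 99.0 m to 169.0 m: V₃ = 30.2 × (169.0/99.0)^0.3610 = 30.2 × 1.2130 = 36.6313 m/s

36.63 m/s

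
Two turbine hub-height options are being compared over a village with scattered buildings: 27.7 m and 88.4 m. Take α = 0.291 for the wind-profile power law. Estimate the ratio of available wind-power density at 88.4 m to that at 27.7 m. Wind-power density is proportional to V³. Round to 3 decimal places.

2.754

Speed ratio: V_B/V_A = (z_B/z_A)^α = (88.4/27.7)^0.291 = (3.1913)^0.291 = 1.40170
Power-density ratio: P_B/P_A = (V_B/V_A)³ = (1.40170)³ = 2.75403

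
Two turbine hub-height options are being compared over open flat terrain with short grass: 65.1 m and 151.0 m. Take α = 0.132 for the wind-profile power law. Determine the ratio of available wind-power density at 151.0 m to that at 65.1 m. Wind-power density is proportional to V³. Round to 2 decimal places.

1.40

Speed ratio: V_B/V_A = (z_B/z_A)^α = (151.0/65.1)^0.132 = (2.3195)^0.132 = 1.11746
Power-density ratio: P_B/P_A = (V_B/V_A)³ = (1.11746)³ = 1.39539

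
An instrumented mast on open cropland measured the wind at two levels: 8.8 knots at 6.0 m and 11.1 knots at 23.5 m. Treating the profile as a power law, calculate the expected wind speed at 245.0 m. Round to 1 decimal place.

First find α: α = ln(V₂/V₁)/ln(z₂/z₁) = ln(11.1/8.8)/ln(23.5/6.0) = 0.23219/1.36524 = 0.1701
Extrapolate from 23.5 m to 245.0 m: V₃ = 11.1 × (245.0/23.5)^0.1701 = 11.1 × 1.4899 = 16.5377 knots

16.5 knots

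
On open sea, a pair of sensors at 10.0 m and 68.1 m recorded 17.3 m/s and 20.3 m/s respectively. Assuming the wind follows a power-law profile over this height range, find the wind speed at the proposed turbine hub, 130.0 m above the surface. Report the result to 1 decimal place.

First find α: α = ln(V₂/V₁)/ln(z₂/z₁) = ln(20.3/17.3)/ln(68.1/10.0) = 0.15991/1.91839 = 0.0834
Extrapolate from 68.1 m to 130.0 m: V₃ = 20.3 × (130.0/68.1)^0.0834 = 20.3 × 1.0554 = 21.4241 m/s

21.4 m/s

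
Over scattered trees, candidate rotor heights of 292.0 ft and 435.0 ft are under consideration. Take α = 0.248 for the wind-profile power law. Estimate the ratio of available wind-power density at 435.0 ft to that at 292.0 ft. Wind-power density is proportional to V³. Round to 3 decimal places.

Speed ratio: V_B/V_A = (z_B/z_A)^α = (435.0/292.0)^0.248 = (1.4897)^0.248 = 1.10390
Power-density ratio: P_B/P_A = (V_B/V_A)³ = (1.10390)³ = 1.34521

1.345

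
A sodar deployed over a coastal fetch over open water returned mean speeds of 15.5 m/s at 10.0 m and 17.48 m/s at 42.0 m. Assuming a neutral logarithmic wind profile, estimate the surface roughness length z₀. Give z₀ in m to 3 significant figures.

Log law: V(z) ∝ ln(z/z₀). With r = V₁/V₂ = 15.5/17.48 = 0.88673,
r · ln(z₂/z₀) = ln(z₁/z₀) ⇒ ln z₀ = (ln z₁ − r·ln z₂)/(1 − r)
ln z₀ = (2.30259 − 0.88673×3.73767) / 0.11327 = -8.9317
z₀ = exp(-8.9317) = 0.0001321 m

z₀ ≈ 0.000132 m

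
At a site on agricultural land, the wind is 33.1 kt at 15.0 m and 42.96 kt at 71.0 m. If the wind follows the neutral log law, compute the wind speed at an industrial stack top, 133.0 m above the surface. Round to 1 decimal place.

Log law: V ∝ ln(z/z₀). From the pair, with r = V₁/V₂ = 0.77048,
ln z₀ = (ln z₁ − r·ln z₂)/(1 − r) = (2.7081 − 0.77048×4.2627)/0.22952 = -2.5108 → z₀ = 0.08120 m
V₃ = V₁ · ln(z₃/z₀)/ln(z₁/z₀) = 33.1 × 7.4012/5.2189 = 46.9409 kt

46.9 kt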